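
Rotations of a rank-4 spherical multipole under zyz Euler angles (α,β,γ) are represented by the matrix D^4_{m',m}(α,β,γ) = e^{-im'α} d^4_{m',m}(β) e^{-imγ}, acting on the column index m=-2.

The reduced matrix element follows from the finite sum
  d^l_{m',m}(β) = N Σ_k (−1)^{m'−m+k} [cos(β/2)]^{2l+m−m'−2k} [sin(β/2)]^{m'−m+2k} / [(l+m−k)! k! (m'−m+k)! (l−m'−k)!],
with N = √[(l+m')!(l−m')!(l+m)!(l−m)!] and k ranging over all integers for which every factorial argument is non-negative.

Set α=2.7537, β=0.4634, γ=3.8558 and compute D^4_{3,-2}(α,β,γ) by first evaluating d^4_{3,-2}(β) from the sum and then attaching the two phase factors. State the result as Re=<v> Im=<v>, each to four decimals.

Re=-0.0055 Im=0.0034

D^4_{3,-2}(2.7537,0.4634,3.8558) = e^{-i·3·2.7537}·d^4_{3,-2}(0.4634)·e^{-i·-2·3.8558}. Compute d first:
With c≡cos(β/2)=0.973277 and s≡sin(β/2)=0.229632, N=[5040·1·2·720]^{1/2}=2693.993318
k: max(0,(-2)−(3))=0 … min(4+(-2),4−(3))=1
  k=0: (−1)^5·2693.9933/(240)·0.9733^3·0.2296^5 = -0.006608
  k=1: (−1)^6·2693.9933/(720)·0.9733^1·0.2296^7 = +0.000123
d^4_{3,-2}(0.4634) = -0.006608 +0.000123 = -0.006485
Attach z-rotation phases: D = e^{-i(3)(2.7537)}·(-0.006485)·e^{-i(-2)(3.8558)} = -0.005531+0.003387i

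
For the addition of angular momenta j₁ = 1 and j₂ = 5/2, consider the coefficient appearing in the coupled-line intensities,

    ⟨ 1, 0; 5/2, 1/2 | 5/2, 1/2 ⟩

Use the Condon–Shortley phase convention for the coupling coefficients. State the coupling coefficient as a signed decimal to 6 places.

−√(1/35) = -0.169031

j₁+j₂−J=1  J+j₁−j₂=1  J−j₁+j₂=4  j₁+j₂+J+1=7
(j₁±m₁, j₂±m₂, J±M) = (1,1,3,2,3,2)
P² = 144/35
sum k=0..1:
  [0] +1/6 = 1/6
  [1] −1/4 = -1/4
S = -1/12
C² = P²·S² = 1/35 ; C = -0.169031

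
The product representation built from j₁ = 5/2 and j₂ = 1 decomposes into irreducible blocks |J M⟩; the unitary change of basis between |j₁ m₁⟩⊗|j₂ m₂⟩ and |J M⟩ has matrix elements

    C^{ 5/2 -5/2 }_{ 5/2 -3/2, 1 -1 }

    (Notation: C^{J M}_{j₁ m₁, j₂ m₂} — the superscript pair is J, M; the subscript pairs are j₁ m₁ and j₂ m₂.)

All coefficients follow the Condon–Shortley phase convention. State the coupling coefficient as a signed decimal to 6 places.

+√(2/7) = +0.534522

j₁+j₂−J=1  J+j₁−j₂=4  J−j₁+j₂=1  j₁+j₂+J+1=7
(j₁±m₁, j₂±m₂, J±M) = (1,4,0,2,0,5)
P² = 1152/7
sum k=0..0:
  [0] +1/24 = 1/24
S = 1/24
C² = P²·S² = 2/7 ; C = +0.534522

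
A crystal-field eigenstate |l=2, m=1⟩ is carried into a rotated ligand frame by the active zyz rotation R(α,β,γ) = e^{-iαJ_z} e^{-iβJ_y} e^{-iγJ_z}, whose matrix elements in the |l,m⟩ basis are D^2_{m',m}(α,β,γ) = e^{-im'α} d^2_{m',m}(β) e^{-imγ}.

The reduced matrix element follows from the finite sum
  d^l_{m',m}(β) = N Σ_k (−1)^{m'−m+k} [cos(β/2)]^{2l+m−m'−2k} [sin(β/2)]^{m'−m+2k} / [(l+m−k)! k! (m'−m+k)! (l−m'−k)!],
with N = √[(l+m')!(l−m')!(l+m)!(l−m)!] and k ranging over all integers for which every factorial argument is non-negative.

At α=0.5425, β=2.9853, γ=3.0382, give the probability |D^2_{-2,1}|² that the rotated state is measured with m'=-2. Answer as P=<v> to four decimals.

P=0.0239

First d^2_{-2,1}(β=2.9853), then the phase factors e^{-i(-2)α} and e^{-i(1)γ}:
With c≡cos(β/2)=0.078067 and s≡sin(β/2)=0.996948, N=[1·24·6·1]^{1/2}=12.000000
The bounds max(0,m−m')=3 and min(l+m,l−m')=3 give 1 term
  k=3: (−1)^0·12.0000/(6)·0.0781^1·0.9969^3 = +0.154708
d^2_{-2,1}(2.9853) = +0.154708
|D^2_{-2,1}|² = |d^2_{-2,1}(β)|² = (+0.154708)² = 0.023935 (the z-rotation phases have unit modulus)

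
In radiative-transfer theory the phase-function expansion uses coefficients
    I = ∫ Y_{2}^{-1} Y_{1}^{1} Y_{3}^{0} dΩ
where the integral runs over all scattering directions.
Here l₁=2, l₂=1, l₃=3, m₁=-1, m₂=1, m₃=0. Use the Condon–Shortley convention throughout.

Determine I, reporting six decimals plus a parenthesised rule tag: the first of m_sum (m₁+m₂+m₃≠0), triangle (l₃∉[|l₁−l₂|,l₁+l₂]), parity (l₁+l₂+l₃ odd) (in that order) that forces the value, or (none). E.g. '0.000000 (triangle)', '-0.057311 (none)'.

Rules hold: Σm=0, L=6 even, 1≤3≤3.
N = 5·3·7 = 105
Δ = 0!·4!·2!/7! = 1/105
Racah Σ t=0..0: t=0:+1/4 = 1/4
⇒ 3j(2 1 3; 0 0 0)² = 3/35, sgn -1
Racah Σ t=0..0: t=0:+1/12 = 1/12
⇒ 3j(2 1 3; -1 1 0)² = 1/35, sgn -1
4πI² = N·(3j₀)²·(3jₘ)² = 9/35
I = +1·√(0.257143/4π) = 0.14304817
No selection rule forces the value: the integral is nonzero (none).

0.143048 (none)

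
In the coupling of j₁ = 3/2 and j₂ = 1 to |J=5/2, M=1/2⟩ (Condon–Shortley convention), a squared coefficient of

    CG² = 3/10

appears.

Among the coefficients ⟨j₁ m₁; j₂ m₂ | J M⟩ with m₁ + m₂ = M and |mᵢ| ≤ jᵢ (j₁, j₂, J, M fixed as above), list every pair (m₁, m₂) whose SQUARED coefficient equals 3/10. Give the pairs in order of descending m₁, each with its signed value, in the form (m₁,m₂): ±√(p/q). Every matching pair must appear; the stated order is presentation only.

(-1/2,1): +√(3/10)

Admissible pairs with m₁+m₂ = M = 1/2: (-1/2,1), (1/2,0), (3/2,-1)
  (m₁,m₂)=(3/2,-1): CG² = 1/10, CG = +√(1/10)
  (m₁,m₂)=(1/2,0): CG² = 3/5, CG = +√(3/5)
  (m₁,m₂)=(-1/2,1): CG² = 3/10, CG = +√(3/10)   ← matches the target
Pairs with CG² = 3/10: (-1/2,1): +√(3/10)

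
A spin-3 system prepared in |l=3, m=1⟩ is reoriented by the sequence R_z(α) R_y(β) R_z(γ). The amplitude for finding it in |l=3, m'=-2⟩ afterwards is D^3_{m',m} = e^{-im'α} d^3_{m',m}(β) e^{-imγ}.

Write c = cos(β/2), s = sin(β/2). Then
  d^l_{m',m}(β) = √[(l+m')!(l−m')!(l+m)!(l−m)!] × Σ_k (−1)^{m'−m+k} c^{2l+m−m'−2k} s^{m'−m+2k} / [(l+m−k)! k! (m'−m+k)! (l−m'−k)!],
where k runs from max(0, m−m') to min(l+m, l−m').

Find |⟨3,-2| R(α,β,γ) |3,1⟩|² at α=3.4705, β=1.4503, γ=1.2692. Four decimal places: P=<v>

First d^3_{-2,1}(β=1.4503), then the phase factors e^{-i(-2)α} and e^{-i(1)γ}:
Half-angle: c=0.748400, s=0.663248. N=√(1·120·24·2)=75.894664
The bounds max(0,m−m')=3 and min(l+m,l−m')=4 give 2 terms
  k=3: (−1)^0·75.8947/(12)·0.7484^3·0.6632^3 = +0.773497
  k=4: (−1)^1·75.8947/(24)·0.7484^1·0.6632^5 = -0.303747
d^3_{-2,1}(1.4503) = +0.773497 -0.303747 = +0.469749
|D^3_{-2,1}|² = |d^3_{-2,1}(β)|² = (+0.469749)² = 0.220664 (the z-rotation phases have unit modulus)

P=0.2207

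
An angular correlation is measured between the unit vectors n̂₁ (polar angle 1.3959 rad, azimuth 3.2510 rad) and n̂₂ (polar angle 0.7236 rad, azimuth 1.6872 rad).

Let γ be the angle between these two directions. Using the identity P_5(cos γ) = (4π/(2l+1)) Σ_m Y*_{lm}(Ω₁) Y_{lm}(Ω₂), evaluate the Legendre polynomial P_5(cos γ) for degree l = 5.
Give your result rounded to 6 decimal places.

0.231902

Expand P_5 via completeness: Σ_{m} conj(Y_{5,m}) at Ω₁ times Y_{5,m} at Ω₂ —
  term(m=-5) = +0.000888+0.025364i   from Y*(Ω₁)=-0.367073-0.223561i, Y(Ω₂)=-0.032460-0.049327i
  term(m=-4) = +0.050741-0.001420i   from Y*(Ω₁)=+0.217527+0.101778i, Y(Ω₂)=+0.188863-0.094897i
  term(m=-3) = +0.002053+0.097820i   from Y*(Ω₁)=+0.227500+0.077473i, Y(Ω₂)=+0.139297+0.382542i
  term(m=-2) = +0.099137-0.001387i   from Y*(Ω₁)=-0.253796-0.056438i, Y(Ω₂)=-0.371052+0.087979i
  term(m=-1) = -0.000067-0.009505i   from Y*(Ω₁)=-0.186651-0.020503i, Y(Ω₂)=+0.005879+0.050279i
  term(m=+0) = -0.102509+0.000000i   from Y*(Ω₁)=+0.263295-0.000000i, Y(Ω₂)=-0.389332+0.000000i
  term(m=+1) = -0.000067+0.009505i   from Y*(Ω₁)=+0.186651-0.020503i, Y(Ω₂)=-0.005879+0.050279i
  term(m=+2) = +0.099137+0.001387i   from Y*(Ω₁)=-0.253796+0.056438i, Y(Ω₂)=-0.371052-0.087979i
  term(m=+3) = +0.002053-0.097820i   from Y*(Ω₁)=-0.227500+0.077473i, Y(Ω₂)=-0.139297+0.382542i
  term(m=+4) = +0.050741+0.001420i   from Y*(Ω₁)=+0.217527-0.101778i, Y(Ω₂)=+0.188863+0.094897i
  term(m=+5) = +0.000888-0.025364i   from Y*(Ω₁)=+0.367073-0.223561i, Y(Ω₂)=+0.032460-0.049327i
Accumulated sum +0.202996-0.000000i; after 4π/(2l+1) scaling, +0.231902-0.000000i ⇒ P_5 = 0.231902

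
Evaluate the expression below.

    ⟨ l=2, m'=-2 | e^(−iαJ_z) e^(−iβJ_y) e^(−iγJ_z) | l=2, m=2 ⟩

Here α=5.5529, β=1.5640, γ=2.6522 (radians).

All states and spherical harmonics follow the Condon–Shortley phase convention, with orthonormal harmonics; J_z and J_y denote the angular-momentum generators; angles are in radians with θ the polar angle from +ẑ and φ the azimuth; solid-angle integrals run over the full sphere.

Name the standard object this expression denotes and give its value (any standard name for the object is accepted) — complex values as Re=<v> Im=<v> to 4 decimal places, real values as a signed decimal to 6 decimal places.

This is a Wigner D-matrix element — the rotation-matrix element ⟨l m'| R(α,β,γ) |l m⟩ in the angular-momentum basis.
Split into d^2_{-2,2}(β=1.5640) × two z-phases.
c=cos(1.564000/2)=0.709506, s=sin(1.564000/2)=0.704700; N=√[1·24·24·1]=24.000000
k: max(0,(2)−(-2))=4 … min(2+(2),2−(-2))=4
  k=4: (−1)^0·24.0000/(24)·0.7095^0·0.7047^4 = +0.246613
d^2_{-2,2}(1.5640) = +0.246613
Attach z-rotation phases: D = e^{-i(-2)(5.5529)}·(+0.246613)·e^{-i(2)(2.6522)} = +0.218541-0.114271i

Wigner D-matrix element, Re=0.2185 Im=-0.1143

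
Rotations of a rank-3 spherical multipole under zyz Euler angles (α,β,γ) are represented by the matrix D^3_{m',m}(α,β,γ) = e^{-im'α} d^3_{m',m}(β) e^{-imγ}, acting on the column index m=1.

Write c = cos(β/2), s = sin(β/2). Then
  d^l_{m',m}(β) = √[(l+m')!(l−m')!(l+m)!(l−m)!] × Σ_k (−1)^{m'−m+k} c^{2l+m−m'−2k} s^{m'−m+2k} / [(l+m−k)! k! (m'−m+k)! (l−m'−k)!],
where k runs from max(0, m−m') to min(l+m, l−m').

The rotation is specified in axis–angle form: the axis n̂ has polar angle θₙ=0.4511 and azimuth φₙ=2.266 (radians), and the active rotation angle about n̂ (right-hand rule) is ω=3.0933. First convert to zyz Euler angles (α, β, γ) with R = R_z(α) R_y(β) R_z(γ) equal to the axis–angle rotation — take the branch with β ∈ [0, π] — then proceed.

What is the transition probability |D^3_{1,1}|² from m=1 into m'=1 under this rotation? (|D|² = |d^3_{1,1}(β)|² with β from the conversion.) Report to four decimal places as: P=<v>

P=0.0842

Axis–angle → zyz. n̂ = (sinθₙcosφₙ, sinθₙsinφₙ, cosθₙ) = (-0.279248, +0.334781, +0.899968), ω = 3.0933.
R = I cosω + sinω [n̂]ₓ + (1−cosω) n̂n̂ᵀ gives
  R = [-0.842966, -0.230310, -0.486174; -0.143420, -0.774809, +0.615713; -0.518497, +0.588752, +0.620107]
β = atan2(√(R₁₃²+R₂₃²), R₃₃) = 0.901918; α = atan2(R₂₃, R₁₃) mod 2π = 2.239171; γ = atan2(R₃₂, −R₃₁) mod 2π = 0.848764
Split into d^3_{1,1}(β=0.9019) × two z-phases.
Half-angle: c=0.900030, s=0.435829. N=√(24·2·24·2)=48.000000
Admissible k: 0..2 (factorial args all ≥0)
  k=0: (−1)^0·48.0000/(48)·0.9000^6·0.4358^0 = +0.531546
  k=1: (−1)^1·48.0000/(6)·0.9000^4·0.4358^2 = -0.997123
  k=2: (−1)^2·48.0000/(8)·0.9000^2·0.4358^4 = +0.175359
d^3_{1,1}(0.9019) = +0.531546 -0.997123 +0.175359 = -0.290218
|D^3_{1,1}|² = |d^3_{1,1}(β)|² = (-0.290218)² = 0.084227 (the z-rotation phases have unit modulus)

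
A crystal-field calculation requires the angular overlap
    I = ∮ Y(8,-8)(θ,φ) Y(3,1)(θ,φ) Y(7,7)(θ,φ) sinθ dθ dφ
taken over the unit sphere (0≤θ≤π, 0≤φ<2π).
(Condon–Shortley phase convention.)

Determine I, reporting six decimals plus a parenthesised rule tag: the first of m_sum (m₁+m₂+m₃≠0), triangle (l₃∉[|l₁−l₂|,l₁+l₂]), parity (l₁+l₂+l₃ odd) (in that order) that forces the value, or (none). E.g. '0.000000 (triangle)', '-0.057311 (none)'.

m-sum 0 ✓  L=18 even ✓  5≤7≤11 ✓
Π(2lᵢ+1) = 17×7×15 = 1785
triangle coeff Δ(8,3,7) = 1/5290740
Σ_t [1,3]: t=1:−1/7257600 t=2:+1/2073600 t=3:−1/7257600 = 1/4838400
(3j)²=252/20995 [(8 3 7; 0 0 0)], sign=-1
Σ_t [4,4]: t=4:+1/22992076800 = 1/22992076800
(3j)²=91/2907 [(8 3 7; -8 1 7)], sign=+1
⇒ 4πI² = 4116/6137
I = (-1)√(4116/6137/(4π)) = -0.23102272
No selection rule forces the value: the integral is nonzero (none).

-0.231023 (none)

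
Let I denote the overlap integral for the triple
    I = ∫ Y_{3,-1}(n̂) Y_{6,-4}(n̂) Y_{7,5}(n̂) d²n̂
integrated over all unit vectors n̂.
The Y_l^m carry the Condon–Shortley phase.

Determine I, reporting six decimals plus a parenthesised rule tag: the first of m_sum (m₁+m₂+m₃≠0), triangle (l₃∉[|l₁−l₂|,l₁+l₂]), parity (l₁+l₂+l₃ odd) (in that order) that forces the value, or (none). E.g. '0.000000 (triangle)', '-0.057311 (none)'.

-0.082471 (none)

Checks pass: Σm=0; 16 even; l₃=7∈[3,9].
(2·3+1)(2·6+1)(2·7+1) = 1365
Δ: 2! 4! 10! / 17! → 1/2042040
sum: t=0:+1/207360 t=1:−1/57600 t=2:+1/207360 = -1/129600
3j²(3 6 7; 0 0 0) = Δ·Π!·Σ² = 168/12155  (sign +1)
sum: t=0:+1/3870720 t=1:−1/2177280 t=2:+1/29030400 = -29/174182400
3j²(3 6 7; -1 -4 5) = Δ·Π!·Σ² = 841/185640  (sign -1)
combine: 4πI² = 1365·168/12155·841/185640 = 17661/206635
take √, sign -1: I = -0.08247091
No selection rule forces the value: the integral is nonzero (none).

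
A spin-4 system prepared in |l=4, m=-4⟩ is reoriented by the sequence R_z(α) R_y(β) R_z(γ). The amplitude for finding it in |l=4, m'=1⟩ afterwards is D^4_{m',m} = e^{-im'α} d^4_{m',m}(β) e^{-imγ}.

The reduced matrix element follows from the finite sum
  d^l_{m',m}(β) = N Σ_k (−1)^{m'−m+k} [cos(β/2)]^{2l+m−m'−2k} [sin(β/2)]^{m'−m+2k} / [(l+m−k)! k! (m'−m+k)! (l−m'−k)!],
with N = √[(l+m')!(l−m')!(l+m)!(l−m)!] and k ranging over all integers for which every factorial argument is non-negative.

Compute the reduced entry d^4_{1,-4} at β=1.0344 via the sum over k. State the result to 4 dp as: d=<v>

d=-0.1452

d^4_{1,-4}(β=1.0344) via the finite sum:
Half-angle: c=0.869207, s=0.494448. N=√(120·6·1·40320)=5387.986637
k∈{0} keeps every argument non-negative
  k=0: (−1)^5·5387.9866/(720)·0.8692^3·0.4944^5 = -0.145234
d^4_{1,-4}(1.0344) = -0.145234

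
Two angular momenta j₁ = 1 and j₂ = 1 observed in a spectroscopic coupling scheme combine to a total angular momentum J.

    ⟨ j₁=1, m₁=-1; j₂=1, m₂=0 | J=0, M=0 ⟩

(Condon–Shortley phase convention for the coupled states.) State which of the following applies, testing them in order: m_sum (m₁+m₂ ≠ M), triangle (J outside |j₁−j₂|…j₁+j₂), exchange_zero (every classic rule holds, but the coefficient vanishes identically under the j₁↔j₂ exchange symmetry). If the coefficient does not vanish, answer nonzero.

m-sum: m₁+m₂ = -1+0 = -1, M = 0  ✗ ⇒ coefficient is 0

m_sum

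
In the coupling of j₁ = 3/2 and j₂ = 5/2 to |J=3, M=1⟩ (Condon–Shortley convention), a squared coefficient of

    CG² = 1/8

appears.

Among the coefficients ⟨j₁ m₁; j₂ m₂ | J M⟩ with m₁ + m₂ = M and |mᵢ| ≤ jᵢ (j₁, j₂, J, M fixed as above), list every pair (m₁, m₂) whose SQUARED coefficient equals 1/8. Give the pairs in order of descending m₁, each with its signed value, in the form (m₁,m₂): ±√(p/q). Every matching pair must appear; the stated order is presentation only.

Admissible pairs with m₁+m₂ = M = 1: (-3/2,5/2), (-1/2,3/2), (1/2,1/2), (3/2,-1/2)
  (m₁,m₂)=(3/2,-1/2): CG² = 9/20, CG = +√(9/20)
  (m₁,m₂)=(1/2,1/2): CG² = 1/60, CG = +√(1/60)
  (m₁,m₂)=(-1/2,3/2): CG² = 49/120, CG = −√(49/120)
  (m₁,m₂)=(-3/2,5/2): CG² = 1/8, CG = −√(1/8)   ← matches the target
Pairs with CG² = 1/8: (-3/2,5/2): −√(1/8)

(-3/2,5/2): −√(1/8)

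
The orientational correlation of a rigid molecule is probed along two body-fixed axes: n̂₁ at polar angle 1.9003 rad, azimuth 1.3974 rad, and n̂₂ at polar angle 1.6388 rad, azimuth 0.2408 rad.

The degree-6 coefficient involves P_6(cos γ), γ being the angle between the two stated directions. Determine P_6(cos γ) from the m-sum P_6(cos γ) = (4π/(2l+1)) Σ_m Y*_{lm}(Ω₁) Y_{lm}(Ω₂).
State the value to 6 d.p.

Expand P_6 via completeness: Σ_{m} conj(Y_{6,m}) at Ω₁ times Y_{6,m} at Ω₂ —
  term(m=-6) = +0.130842+0.100798i   from Y*(Ω₁)=-0.175383+0.299045i, Y(Ω₂)=+0.059869-0.472647i
  term(m=-5) = +0.040508-0.022139i   from Y*(Ω₁)=-0.313097-0.265766i, Y(Ω₂)=-0.040311+0.104928i
  term(m=-4) = +0.001250+0.014503i   from Y*(Ω₁)=+0.033360-0.027735i, Y(Ω₂)=-0.191558+0.275486i
  term(m=-3) = -0.040499-0.013791i   from Y*(Ω₁)=-0.164035-0.286367i, Y(Ω₂)=+0.097257-0.085714i
  term(m=-2) = +0.030661-0.033418i   from Y*(Ω₁)=+0.143384-0.051819i, Y(Ω₂)=+0.263639-0.137790i
  term(m=-1) = +0.015309+0.034822i   from Y*(Ω₁)=-0.048327-0.275910i, Y(Ω₂)=-0.131880+0.032385i
  term(m=+0) = -0.051266+0.000000i   from Y*(Ω₁)=+0.178347-0.000000i, Y(Ω₂)=-0.287452+0.000000i
  term(m=+1) = +0.015309-0.034822i   from Y*(Ω₁)=+0.048327-0.275910i, Y(Ω₂)=+0.131880+0.032385i
  term(m=+2) = +0.030661+0.033418i   from Y*(Ω₁)=+0.143384+0.051819i, Y(Ω₂)=+0.263639+0.137790i
  term(m=+3) = -0.040499+0.013791i   from Y*(Ω₁)=+0.164035-0.286367i, Y(Ω₂)=-0.097257-0.085714i
  term(m=+4) = +0.001250-0.014503i   from Y*(Ω₁)=+0.033360+0.027735i, Y(Ω₂)=-0.191558-0.275486i
  term(m=+5) = +0.040508+0.022139i   from Y*(Ω₁)=+0.313097-0.265766i, Y(Ω₂)=+0.040311+0.104928i
  term(m=+6) = +0.130842-0.100798i   from Y*(Ω₁)=-0.175383-0.299045i, Y(Ω₂)=+0.059869+0.472647i
Total Σ_m = +0.304877+0.000000i. Multiply by 0.966644: +0.294707+0.000000i. P_6(cos γ) = 0.294707

0.294707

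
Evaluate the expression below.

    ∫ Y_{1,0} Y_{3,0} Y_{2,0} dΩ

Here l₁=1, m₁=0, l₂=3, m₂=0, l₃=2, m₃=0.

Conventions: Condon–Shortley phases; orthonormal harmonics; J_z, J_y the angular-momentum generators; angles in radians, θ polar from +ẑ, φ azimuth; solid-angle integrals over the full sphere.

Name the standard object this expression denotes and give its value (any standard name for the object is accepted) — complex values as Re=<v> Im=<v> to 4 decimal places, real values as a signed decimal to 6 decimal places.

This is a Gaunt coefficient — the integral of a triple product of spherical harmonics over the sphere.
Checks pass: Σm=0; 6 even; l₃=2∈[2,4].
(2·1+1)(2·3+1)(2·2+1) = 105
Δ: 2! 0! 4! / 7! → 1/105
sum: t=1:−1/4 = -1/4
3j²(1 3 2; 0 0 0) = Δ·Π!·Σ² = 3/35  (sign -1)
(m-triple is (0,0,0) — same symbol as above.)
combine: 4πI² = 105·3/35·3/35 = 27/35
take √, sign +1: I = 0.24776670

Gaunt coefficient, +0.247767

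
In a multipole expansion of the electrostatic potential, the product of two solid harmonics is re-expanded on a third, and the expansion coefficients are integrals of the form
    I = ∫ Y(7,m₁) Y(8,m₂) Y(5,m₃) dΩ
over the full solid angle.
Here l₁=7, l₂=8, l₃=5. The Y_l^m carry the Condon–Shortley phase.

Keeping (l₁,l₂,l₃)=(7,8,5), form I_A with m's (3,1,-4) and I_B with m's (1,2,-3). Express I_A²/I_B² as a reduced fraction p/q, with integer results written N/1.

15/7

l's match ⇒ only the (l;m) 3-j factors differ between A and B.
A: triangle coeff Δ(7,8,5) = 1/814773960; Σ_t [3,4]: t=3:−1/130636800 t=4:+1/49766400 = 13/1045094400; (3j)²=39/3553 [(7 8 5; 3 1 -4)], sign=-1
B: triangle coeff Δ(7,8,5) = 1/814773960; Σ_t [4,6]: t=4:+1/49766400 t=5:−1/10368000 t=6:+1/19906560 = -13/497664000; (3j)²=91/17765 [(7 8 5; 1 2 -3)], sign=-1
I_A²/I_B² = (39/3553)/(91/17765) = 15/7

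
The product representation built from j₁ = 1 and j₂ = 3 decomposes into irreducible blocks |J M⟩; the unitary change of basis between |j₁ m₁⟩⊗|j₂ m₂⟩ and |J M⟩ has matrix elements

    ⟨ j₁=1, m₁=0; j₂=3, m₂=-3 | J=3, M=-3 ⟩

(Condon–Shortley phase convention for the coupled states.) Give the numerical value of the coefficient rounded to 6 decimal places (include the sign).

+√(3/4) ≈ +0.866025

j₁+j₂−J=1  J+j₁−j₂=1  J−j₁+j₂=5  j₁+j₂+J+1=8
(j₁±m₁, j₂±m₂, J±M) = (1,1,0,6,0,6)
P² = 10800
sum k=0..0:
  [0] +1/120 = 1/120
S = 1/120
C² = P²·S² = 3/4 ; C = +0.866025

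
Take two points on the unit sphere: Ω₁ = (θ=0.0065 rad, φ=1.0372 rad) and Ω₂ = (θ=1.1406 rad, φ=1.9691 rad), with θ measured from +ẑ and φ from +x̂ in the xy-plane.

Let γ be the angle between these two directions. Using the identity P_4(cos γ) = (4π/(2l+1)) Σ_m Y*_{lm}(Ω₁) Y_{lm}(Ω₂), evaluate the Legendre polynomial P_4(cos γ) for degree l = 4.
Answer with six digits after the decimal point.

Expand P_4 via completeness: Σ_{m} conj(Y_{4,m}) at Ω₁ times Y_{4,m} at Ω₂ —
  m=-4: Y*=-0.000000-0.000000i  Y=-0.006769-0.301905i  product -0.000000+0.000000i
  m=-3: Y*=-0.000000+0.000000i  Y=+0.364562+0.143874i  product -0.000000-0.000000i
  m=-2: Y*=-0.000041+0.000074i  Y=-0.042023+0.042976i  product -0.000001-0.000005i
  m=-1: Y*=+0.006256+0.010589i  Y=+0.123975+0.294621i  product -0.002344+0.003156i
  m=+0: Y*=+0.846106-0.000000i  Y=-0.122615+0.000000i  product -0.103746+0.000000i
  m=+1: Y*=-0.006256+0.010589i  Y=-0.123975+0.294621i  product -0.002344-0.003156i
  m=+2: Y*=-0.000041-0.000074i  Y=-0.042023-0.042976i  product -0.000001+0.000005i
  m=+3: Y*=+0.000000+0.000000i  Y=-0.364562+0.143874i  product -0.000000+0.000000i
  m=+4: Y*=-0.000000+0.000000i  Y=-0.006769+0.301905i  product -0.000000-0.000000i
Accumulated sum -0.108437-0.000000i; after 4π/(2l+1) scaling, -0.151407-0.000000i ⇒ P_4 = -0.151407

-0.151407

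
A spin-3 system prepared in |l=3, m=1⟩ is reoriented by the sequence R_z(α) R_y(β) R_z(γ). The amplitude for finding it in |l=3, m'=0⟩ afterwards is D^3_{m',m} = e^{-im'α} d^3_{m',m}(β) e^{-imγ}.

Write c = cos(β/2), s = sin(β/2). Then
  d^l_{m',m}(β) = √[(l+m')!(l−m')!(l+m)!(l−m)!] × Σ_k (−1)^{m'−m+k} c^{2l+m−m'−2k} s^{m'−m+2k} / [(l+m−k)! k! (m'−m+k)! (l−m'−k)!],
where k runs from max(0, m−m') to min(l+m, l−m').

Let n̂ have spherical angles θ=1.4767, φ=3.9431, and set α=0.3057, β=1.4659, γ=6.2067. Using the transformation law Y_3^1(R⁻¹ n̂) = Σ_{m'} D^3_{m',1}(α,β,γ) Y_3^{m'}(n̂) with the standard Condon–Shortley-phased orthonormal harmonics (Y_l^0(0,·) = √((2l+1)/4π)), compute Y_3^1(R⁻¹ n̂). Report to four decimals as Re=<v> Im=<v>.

Need the full column D^3_{m',1} for m'=−3..3 at α=0.3057, β=1.4659, γ=6.2067.
cos(β/2)=0.743204, sin(β/2)=0.669065
d^3_{-3,1}: single k=4 term ⇒ +0.428682;  D = +0.233927+0.359230i
d^3_{-2,1}: k∈[3..4] ⇒ +0.777605 -0.315101 = +0.462504;  D = +0.357326+0.293646i
d^3_{-1,1}: k∈[2..4] ⇒ +0.819445 -0.885481 +0.089704 = +0.023668;  D = +0.021960+0.008827i
d^3_{0,1}: k∈[1..3] ⇒ +0.525532 -1.277735 +0.345176 = -0.407028;  D = -0.405838-0.031101i
d^3_{1,1}: k∈[0..2] ⇒ +0.168519 -1.092593 +0.664111 = -0.259964;  D = -0.253165+0.059067i
d^3_{2,1}: k∈[0..1] ⇒ -0.479743 +0.777605 = +0.297862;  D = +0.256254-0.151840i
d^3_{3,1}: single k=0 term ⇒ +0.528949;  D = +0.352812-0.394096i
Y_3^{m'}(θ=1.4767,φ=3.9431) and Σ D·Y over m':
  (+0.2339+0.3592i)·(+0.3048+0.2767i)  (+0.3573+0.2936i)·(-0.0031-0.0951i)  (+0.0220+0.0088i)·(+0.2139-0.2209i)  (-0.4058-0.0311i)·(-0.1036+0.0000i)  (-0.2532+0.0591i)·(-0.2139-0.2209i)  (+0.2563-0.1518i)·(-0.0031+0.0951i)  (+0.3528-0.3941i)·(-0.3048+0.2767i)
Y_3^1(R⁻¹ n̂) = +0.129824+0.425521i

Re=0.1298 Im=0.4255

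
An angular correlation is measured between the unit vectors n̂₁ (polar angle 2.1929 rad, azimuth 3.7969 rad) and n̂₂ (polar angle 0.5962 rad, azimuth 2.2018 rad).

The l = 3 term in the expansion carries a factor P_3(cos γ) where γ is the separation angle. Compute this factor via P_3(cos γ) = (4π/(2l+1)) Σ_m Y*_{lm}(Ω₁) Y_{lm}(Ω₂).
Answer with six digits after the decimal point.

Expand P_3 via completeness: Σ_{m} conj(Y_{3,m}) at Ω₁ times Y_{3,m} at Ω₂ —
  m=-3: (0.08619 - 0.20666j) × (0.07006 - 0.02339j) = 0.00120 - 0.01650j  (running Σ = 0.00120 - 0.01650j)
  m=-2: (-0.10118 - 0.38007j) × (-0.08103 + 0.25402j) = 0.10474 + 0.00510j  (running Σ = 0.10595 - 0.01140j)
  m=-1: (-0.14534 - 0.11171j) × (-0.25946 - 0.35511j) = -0.00196 + 0.08060j  (running Σ = 0.10399 + 0.06920j)
  m=0: (0.28315 + 0.00000j) × (0.13080 + 0.00000j) = 0.03704 + 0.00000j  (running Σ = 0.14102 + 0.06920j)
  m=1: (0.14534 - 0.11171j) × (0.25946 - 0.35511j) = -0.00196 - 0.08060j  (running Σ = 0.13906 - 0.01140j)
  m=2: (-0.10118 + 0.38007j) × (-0.08103 - 0.25402j) = 0.10474 - 0.00510j  (running Σ = 0.24381 - 0.01650j)
  m=3: (-0.08619 - 0.20666j) × (-0.07006 - 0.02339j) = 0.00120 + 0.01650j  (running Σ = 0.24501 + 0.00000j)
Accumulated sum 0.24501 + 0.00000j; after 4π/(2l+1) scaling, 0.43985 + 0.00000j ⇒ P_3 = 0.439846

0.439846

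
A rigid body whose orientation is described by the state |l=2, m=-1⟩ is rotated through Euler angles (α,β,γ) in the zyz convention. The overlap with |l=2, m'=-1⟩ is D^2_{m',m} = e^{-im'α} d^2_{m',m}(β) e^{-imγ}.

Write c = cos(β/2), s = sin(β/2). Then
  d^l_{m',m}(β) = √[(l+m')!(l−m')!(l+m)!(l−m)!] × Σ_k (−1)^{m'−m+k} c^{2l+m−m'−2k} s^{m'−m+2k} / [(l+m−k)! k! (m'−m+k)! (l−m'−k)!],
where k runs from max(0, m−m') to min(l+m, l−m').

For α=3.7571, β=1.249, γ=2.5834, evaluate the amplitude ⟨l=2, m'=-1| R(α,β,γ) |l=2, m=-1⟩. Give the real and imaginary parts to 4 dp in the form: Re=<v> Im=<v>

First d^2_{-1,-1}(β=1.2490), then the phase factors e^{-i(-1)α} and e^{-i(-1)γ}:
c=cos(1.249000/2)=0.811256, s=sin(1.249000/2)=0.584692; N=√[1·6·1·6]=6.000000
Admissible k: 0..1 (factorial args all ≥0)
  k=0: (−1)^0·6.0000/(6)·0.8113^4·0.5847^0 = +0.433142
  k=1: (−1)^1·6.0000/(2)·0.8113^2·0.5847^2 = -0.674979
d^2_{-1,-1}(1.2490) = +0.433142 -0.674979 = -0.241837
D = (-0.816481-0.577373i)·(-0.241837)·(-0.848214+0.529654i) = -0.241440-0.013853i

Re=-0.2414 Im=-0.0139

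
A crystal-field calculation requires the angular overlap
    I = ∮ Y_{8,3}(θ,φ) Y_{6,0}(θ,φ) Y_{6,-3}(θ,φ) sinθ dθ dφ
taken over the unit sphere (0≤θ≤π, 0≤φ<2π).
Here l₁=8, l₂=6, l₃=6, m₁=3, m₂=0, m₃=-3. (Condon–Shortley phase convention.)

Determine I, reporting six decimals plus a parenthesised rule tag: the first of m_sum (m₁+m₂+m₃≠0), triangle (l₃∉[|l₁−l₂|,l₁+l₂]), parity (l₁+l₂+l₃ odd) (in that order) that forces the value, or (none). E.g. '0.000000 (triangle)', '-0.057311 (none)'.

0.107481 (none)

Rules hold: Σm=0, L=20 even, 2≤6≤14.
N = 17·13·13 = 2873
Δ = 8!·8!·4!/21! = 1/1309458150
Racah Σ t=2..6: t=2:+1/49766400 t=3:−1/3110400 t=4:+1/1327104 t=5:−1/3110400 t=6:+1/49766400 = 1/6635520
⇒ 3j(8 6 6; 0 0 0)² = 350/46189, sgn +1
Racah Σ t=2..5: t=2:+1/24883200 t=3:−1/6220800 t=4:+1/11612160 t=5:−1/174182400 = -1/24883200
⇒ 3j(8 6 6; 3 0 -3)² = 28/4199, sgn +1
4πI² = N·(3j₀)²·(3jₘ)² = 9800/67507
I = +1·√(0.14517/4π) = 0.10748150
No selection rule forces the value: the integral is nonzero (none).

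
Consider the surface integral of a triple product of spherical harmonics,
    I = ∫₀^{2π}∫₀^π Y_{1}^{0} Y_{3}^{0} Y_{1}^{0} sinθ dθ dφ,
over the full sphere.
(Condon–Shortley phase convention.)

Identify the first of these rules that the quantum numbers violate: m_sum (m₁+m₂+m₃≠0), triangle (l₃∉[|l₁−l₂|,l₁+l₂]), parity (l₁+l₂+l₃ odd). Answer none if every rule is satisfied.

m₁+m₂+m₃ = 0 + 0 + 0 = 0  ✓
triangle: need |l₁−l₂| ≤ l₃ ≤ l₁+l₂ = [2,4]; l₃=1 is outside  ✗
parity: l₁+l₂+l₃ = 5 is odd

triangle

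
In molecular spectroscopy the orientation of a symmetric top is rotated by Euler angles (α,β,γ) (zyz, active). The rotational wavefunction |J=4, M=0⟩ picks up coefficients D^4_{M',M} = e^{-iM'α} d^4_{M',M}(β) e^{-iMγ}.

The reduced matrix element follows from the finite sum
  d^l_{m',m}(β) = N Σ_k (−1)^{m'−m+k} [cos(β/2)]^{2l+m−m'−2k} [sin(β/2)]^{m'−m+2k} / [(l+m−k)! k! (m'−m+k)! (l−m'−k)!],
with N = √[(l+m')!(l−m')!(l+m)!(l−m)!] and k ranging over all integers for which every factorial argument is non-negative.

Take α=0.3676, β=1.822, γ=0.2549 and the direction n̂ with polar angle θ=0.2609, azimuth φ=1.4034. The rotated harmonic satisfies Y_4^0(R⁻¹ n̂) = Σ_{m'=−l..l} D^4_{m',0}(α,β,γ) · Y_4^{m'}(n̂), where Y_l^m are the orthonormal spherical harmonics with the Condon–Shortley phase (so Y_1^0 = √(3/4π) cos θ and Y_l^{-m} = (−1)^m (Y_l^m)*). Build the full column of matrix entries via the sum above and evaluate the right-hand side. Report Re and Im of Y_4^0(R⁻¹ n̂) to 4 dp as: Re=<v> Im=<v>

Re=0.2776 Im=0.0000

Need the full column D^4_{m',0} for m'=−4..4 at α=0.3676, β=1.8220, γ=0.2549.
cos(β/2)=0.612956, sin(β/2)=0.790117
d^4_{-4,0}: single k=4 term ⇒ +0.460290;  D = +0.046134+0.457973i
d^4_{-3,0}: k∈[3..4] ⇒ +0.504992 -0.839091 = -0.334099;  D = -0.150712-0.298174i
d^4_{-2,0}: k∈[2..4] ⇒ +0.314109 -1.391787 +0.867218 = -0.210460;  D = -0.156098-0.141163i
d^4_{-1,0}: k∈[1..4] ⇒ +0.114871 -1.145215 +1.902880 -0.526968 = +0.345568;  D = +0.322481+0.124189i
d^4_{0,0}: k∈[0..4] ⇒ +0.019927 -0.529759 +1.980548 -1.462606 +0.151891 = +0.160001;  D = +0.160001+0.000000i
d^4_{1,0}: k∈[0..3] ⇒ -0.114871 +1.145215 -1.902880 +0.526968 = -0.345568;  D = -0.322481+0.124189i
d^4_{2,0}: k∈[0..2] ⇒ +0.314109 -1.391787 +0.867218 = -0.210460;  D = -0.156098+0.141163i
d^4_{3,0}: k∈[0..1] ⇒ -0.504992 +0.839091 = +0.334099;  D = +0.150712-0.298174i
d^4_{4,0}: single k=0 term ⇒ +0.460290;  D = +0.046134-0.457973i
Y_4^{m'}(θ=0.2609,φ=1.4034) and Σ D·Y over m':
  (+0.0461+0.4580i)·(+0.0015+0.0012i)  (-0.1507-0.2982i)·(-0.0100+0.0182i)  (-0.1561-0.1412i)·(-0.1163-0.0405i)  (+0.3225+0.1242i)·(+0.0694-0.4109i)  (+0.1600+0.0000i)·(+0.5811+0.0000i)  (-0.3225+0.1242i)·(-0.0694-0.4109i)  (-0.1561+0.1412i)·(-0.1163+0.0405i)  (+0.1507-0.2982i)·(+0.0100+0.0182i)  (+0.0461-0.4580i)·(+0.0015-0.0012i)
Y_4^0(R⁻¹ n̂) = +0.277595+0.000000i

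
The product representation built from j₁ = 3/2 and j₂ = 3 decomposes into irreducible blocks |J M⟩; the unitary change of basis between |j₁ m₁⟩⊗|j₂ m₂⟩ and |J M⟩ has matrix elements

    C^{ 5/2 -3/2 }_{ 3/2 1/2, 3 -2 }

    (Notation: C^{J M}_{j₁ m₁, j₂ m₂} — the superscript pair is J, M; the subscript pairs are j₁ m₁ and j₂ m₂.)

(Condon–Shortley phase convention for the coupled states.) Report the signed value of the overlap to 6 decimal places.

+√(1/14) ≈ +0.267261

j₁+j₂−J=2  J+j₁−j₂=1  J−j₁+j₂=4  j₁+j₂+J+1=8
(j₁±m₁, j₂±m₂, J±M) = (2,1,1,5,1,4)
P² = 288/7
sum k=0..1:
  [0] +1/12 = 1/12
  [1] −1/24 = -1/24
S = 1/24
C² = P²·S² = 1/14 ; C = +0.267261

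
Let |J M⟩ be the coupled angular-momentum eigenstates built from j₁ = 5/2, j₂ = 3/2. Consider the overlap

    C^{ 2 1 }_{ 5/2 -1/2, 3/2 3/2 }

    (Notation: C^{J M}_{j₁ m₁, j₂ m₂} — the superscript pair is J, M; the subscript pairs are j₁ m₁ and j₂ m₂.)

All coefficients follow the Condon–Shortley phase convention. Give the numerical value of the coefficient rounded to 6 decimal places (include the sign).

+√(9/28) ≈ +0.566947

triangle: 2!·3!·1!/7! = 12/5040
(j±m)!: 2!·3!·3!·0!·3!·1! = 432
prefactor² = (2J+1)·Δ·N² = 36/7
  k=2: +1/(2!·0!·1!·1!·2!·0!) = 1/4
Σ = 1/4  ⇒  CG² = 36/7·(1/4)² = 9/28
CG = +√(9/28) = +0.566947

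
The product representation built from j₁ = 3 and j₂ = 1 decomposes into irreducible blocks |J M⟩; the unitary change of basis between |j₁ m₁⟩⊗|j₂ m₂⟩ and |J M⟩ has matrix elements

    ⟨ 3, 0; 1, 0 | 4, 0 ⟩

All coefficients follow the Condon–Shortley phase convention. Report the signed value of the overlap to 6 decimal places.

+0.755929  (= +√(4/7))

√[9·0!6!2!/9! · 3!3!1!1!4!4!] = √(5184/7)
  +(−1)^0/∏(0,0,3,1,3,1)! = 1/36  (running 1/36)
⟨..|..⟩ = √(5184/7)·(1/36) = +0.755929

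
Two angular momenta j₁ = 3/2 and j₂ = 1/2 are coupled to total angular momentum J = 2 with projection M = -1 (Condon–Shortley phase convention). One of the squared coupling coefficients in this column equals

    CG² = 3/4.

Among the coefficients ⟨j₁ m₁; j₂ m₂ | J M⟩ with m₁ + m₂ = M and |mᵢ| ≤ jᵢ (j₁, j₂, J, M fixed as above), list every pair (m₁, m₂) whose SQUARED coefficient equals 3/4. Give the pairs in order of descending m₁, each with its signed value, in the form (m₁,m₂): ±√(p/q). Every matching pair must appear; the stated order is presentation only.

Admissible pairs with m₁+m₂ = M = -1: (-3/2,1/2), (-1/2,-1/2)
  (m₁,m₂)=(-1/2,-1/2): CG² = 3/4, CG = +√(3/4)   ← matches the target
  (m₁,m₂)=(-3/2,1/2): CG² = 1/4, CG = +√(1/4)
Pairs with CG² = 3/4: (-1/2,-1/2): +√(3/4)

(-1/2,-1/2): +√(3/4)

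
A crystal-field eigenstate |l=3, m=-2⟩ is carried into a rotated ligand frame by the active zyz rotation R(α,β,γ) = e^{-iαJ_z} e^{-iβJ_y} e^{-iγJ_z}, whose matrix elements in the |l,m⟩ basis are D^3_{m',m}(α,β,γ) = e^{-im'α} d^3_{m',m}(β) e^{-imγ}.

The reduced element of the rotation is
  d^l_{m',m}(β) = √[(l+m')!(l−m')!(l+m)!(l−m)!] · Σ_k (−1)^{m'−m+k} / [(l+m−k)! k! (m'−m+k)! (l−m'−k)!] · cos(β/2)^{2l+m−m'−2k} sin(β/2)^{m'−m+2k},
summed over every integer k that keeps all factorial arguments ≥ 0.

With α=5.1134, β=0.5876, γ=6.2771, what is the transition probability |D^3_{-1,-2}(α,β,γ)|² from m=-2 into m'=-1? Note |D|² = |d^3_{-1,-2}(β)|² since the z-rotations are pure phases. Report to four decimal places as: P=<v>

P=0.3612

Split into d^3_{-1,-2}(β=0.5876) × two z-phases.
With c≡cos(β/2)=0.957150 and s≡sin(β/2)=0.289591, N=[2·24·1·120]^{1/2}=75.894664
k: max(0,(-2)−(-1))=0 … min(3+(-2),3−(-1))=1
  k=0: (−1)^1·75.8947/(24)·0.9572^5·0.2896^1 = -0.735676
  k=1: (−1)^2·75.8947/(12)·0.9572^3·0.2896^3 = +0.134688
d^3_{-1,-2}(0.5876) = -0.735676 +0.134688 = -0.600988
|D^3_{-1,-2}|² = |d^3_{-1,-2}(β)|² = (-0.600988)² = 0.361187 (the z-rotation phases have unit modulus)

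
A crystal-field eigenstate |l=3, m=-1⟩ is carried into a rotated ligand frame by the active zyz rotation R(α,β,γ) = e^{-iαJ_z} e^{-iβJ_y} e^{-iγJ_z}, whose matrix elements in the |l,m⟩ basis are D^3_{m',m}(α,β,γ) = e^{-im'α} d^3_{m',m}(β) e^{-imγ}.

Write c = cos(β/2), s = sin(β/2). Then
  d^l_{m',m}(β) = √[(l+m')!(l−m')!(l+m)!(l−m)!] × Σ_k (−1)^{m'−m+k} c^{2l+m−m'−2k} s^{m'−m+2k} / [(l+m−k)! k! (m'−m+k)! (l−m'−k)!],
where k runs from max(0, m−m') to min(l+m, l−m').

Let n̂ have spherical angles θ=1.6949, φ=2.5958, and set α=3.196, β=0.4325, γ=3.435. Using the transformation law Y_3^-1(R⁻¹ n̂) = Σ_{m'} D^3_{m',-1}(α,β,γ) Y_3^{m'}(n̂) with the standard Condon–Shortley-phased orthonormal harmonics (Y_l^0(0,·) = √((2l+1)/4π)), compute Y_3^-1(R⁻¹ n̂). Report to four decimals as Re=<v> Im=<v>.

Need the full column D^3_{m',-1} for m'=−3..3 at α=3.1960, β=0.4325, γ=3.4350.
cos(β/2)=0.976709, sin(β/2)=0.214568
d^3_{-3,-1}: single k=2 term ⇒ +0.162270;  D = +0.145644+0.071549i
d^3_{-2,-1}: k∈[1..2] ⇒ +0.603103 -0.058213 = +0.544890;  D = -0.501404-0.213305i
d^3_{-1,-1}: k∈[0..2] ⇒ +0.868142 -0.335183 +0.012132 = +0.545091;  D = +0.512451+0.185791i
d^3_{0,-1}: k∈[0..2] ⇒ -0.660667 +0.095654 -0.001539 = -0.566551;  D = +0.542339+0.163855i
d^3_{1,-1}: k∈[0..2] ⇒ +0.251388 -0.016176 +0.000098 = +0.235309;  D = +0.228620+0.055705i
d^3_{2,-1}: k∈[0..1] ⇒ -0.058213 +0.001405 = -0.056809;  D = +0.055844+0.010427i
d^3_{3,-1}: single k=0 term ⇒ +0.007831;  D = +0.007765+0.001017i
Y_3^{m'}(θ=1.6949,φ=2.5958) and Σ D·Y over m':
  (+0.1456+0.0715i)·(+0.0271-0.4068i)  (-0.5014-0.2133i)·(-0.0574-0.1105i)  (+0.5125+0.1858i)·(+0.2531+0.1537i)  (+0.5423+0.1639i)·(+0.1350+0.0000i)  (+0.2286+0.0557i)·(-0.2531+0.1537i)  (+0.0558+0.0104i)·(-0.0574+0.1105i)  (+0.0078+0.0010i)·(-0.0271-0.4068i)
Y_3^-1(R⁻¹ n̂) = +0.142073+0.181728i

Re=0.1421 Im=0.1817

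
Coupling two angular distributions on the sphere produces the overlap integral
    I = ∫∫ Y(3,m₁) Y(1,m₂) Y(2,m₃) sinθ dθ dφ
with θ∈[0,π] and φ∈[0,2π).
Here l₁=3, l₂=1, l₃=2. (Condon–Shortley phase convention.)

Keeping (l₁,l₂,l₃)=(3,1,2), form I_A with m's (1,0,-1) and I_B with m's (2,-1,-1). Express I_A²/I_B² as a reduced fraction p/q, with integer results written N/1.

4/5

l's match ⇒ only the (l;m) 3-j factors differ between A and B.
A: triangle coeff Δ(3,1,2) = 1/105; Σ_t [1,1]: t=1:−1/6 = -1/6; (3j)²=8/105 [(3 1 2; 1 0 -1)], sign=+1
B: triangle coeff Δ(3,1,2) = 1/105; Σ_t [0,0]: t=0:+1/12 = 1/12; (3j)²=2/21 [(3 1 2; 2 -1 -1)], sign=-1
I_A²/I_B² = (8/105)/(2/21) = 4/5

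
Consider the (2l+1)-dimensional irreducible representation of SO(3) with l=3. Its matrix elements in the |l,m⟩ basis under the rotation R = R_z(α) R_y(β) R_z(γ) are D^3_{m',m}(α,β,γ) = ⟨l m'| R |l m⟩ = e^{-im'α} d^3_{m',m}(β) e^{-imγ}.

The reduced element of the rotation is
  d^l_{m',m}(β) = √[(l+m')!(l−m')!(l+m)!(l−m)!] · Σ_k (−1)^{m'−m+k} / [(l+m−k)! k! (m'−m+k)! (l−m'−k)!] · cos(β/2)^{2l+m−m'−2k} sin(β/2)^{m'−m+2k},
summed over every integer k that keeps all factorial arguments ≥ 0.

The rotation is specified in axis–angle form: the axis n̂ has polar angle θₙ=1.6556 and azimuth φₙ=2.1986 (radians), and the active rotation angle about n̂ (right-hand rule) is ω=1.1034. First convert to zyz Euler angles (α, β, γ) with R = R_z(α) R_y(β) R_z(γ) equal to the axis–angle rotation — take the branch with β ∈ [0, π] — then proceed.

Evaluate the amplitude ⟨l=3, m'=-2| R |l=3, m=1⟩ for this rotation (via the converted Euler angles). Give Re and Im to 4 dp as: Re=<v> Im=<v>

Re=-0.1169 Im=0.4386

Axis–angle → zyz. n̂ = (sinθₙcosφₙ, sinθₙsinφₙ, cosθₙ) = (-0.585258, +0.806411, -0.084702), ω = 1.1034.
R = I cosω + sinω [n̂]ₓ + (1−cosω) n̂n̂ᵀ gives
  R = [+0.638760, -0.183694, +0.747156; -0.334929, +0.807861, +0.484957; -0.692682, -0.560015, +0.454505]
β = atan2(√(R₁₃²+R₂₃²), R₃₃) = 1.098980; α = atan2(R₂₃, R₁₃) mod 2π = 0.575721; γ = atan2(R₃₂, −R₃₁) mod 2π = 5.603299
First d^3_{-2,1}(β=1.0990), then the phase factors e^{-i(-2)α} and e^{-i(1)γ}:
With c≡cos(β/2)=0.852791 and s≡sin(β/2)=0.522252, N=[1·120·24·2]^{1/2}=75.894664
k: max(0,(1)−(-2))=3 … min(3+(1),3−(-2))=4
  k=3: (−1)^0·75.8947/(12)·0.8528^3·0.5223^3 = +0.558726
  k=4: (−1)^1·75.8947/(24)·0.8528^1·0.5223^5 = -0.104772
d^3_{-2,1}(1.0990) = +0.558726 -0.104772 = +0.453954
Attach z-rotation phases: D = e^{-i(-2)(0.5757)}·(+0.453954)·e^{-i(1)(5.6033)} = -0.116936+0.438635i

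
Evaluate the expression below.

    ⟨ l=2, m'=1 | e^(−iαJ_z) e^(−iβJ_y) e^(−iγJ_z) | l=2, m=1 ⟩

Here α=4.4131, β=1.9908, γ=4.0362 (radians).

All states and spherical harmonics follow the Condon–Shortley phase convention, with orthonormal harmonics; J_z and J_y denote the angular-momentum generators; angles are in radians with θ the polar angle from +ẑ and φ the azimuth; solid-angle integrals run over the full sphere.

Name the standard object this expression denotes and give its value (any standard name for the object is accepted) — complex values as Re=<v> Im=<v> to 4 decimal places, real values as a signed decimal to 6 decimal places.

Wigner D-matrix element, Re=0.3015 Im=0.4451

This is a Wigner D-matrix element — the rotation-matrix element ⟨l m'| R(α,β,γ) |l m⟩ in the angular-momentum basis.
Split into d^2_{1,1}(β=1.9908) × two z-phases.
c=cos(1.990800/2)=0.544167, s=sin(1.990800/2)=0.838977; N=√[6·1·6·1]=6.000000
Admissible k: 0..1 (factorial args all ≥0)
  k=0: (−1)^0·6.0000/(6)·0.5442^4·0.8390^0 = +0.087686
  k=1: (−1)^1·6.0000/(2)·0.5442^2·0.8390^2 = -0.625297
d^2_{1,1}(1.9908) = +0.087686 -0.625297 = -0.537611
Attach z-rotation phases: D = e^{-i(1)(4.4131)}·(-0.537611)·e^{-i(1)(4.0362)} = +0.301477+0.445125i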